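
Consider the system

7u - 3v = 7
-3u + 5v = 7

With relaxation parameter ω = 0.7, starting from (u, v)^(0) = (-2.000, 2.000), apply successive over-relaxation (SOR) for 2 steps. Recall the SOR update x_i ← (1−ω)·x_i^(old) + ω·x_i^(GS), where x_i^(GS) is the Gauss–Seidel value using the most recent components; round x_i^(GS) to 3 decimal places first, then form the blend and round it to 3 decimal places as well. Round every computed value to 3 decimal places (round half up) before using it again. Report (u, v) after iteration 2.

(1.472, 2.160)

Iteration 1:
  u: GS value = (7 - (-3)·2.000) / (7) = 1.857;  u ← (1−ω)·-2.000 + ω·1.857 = 0.700
  v: GS value = (7 - (-3)·0.700) / (5) = 1.820;  v ← (1−ω)·2.000 + ω·1.820 = 1.874
Iteration 2:
  u: GS value = (7 - (-3)·1.874) / (7) = 1.803;  u ← (1−ω)·0.700 + ω·1.803 = 1.472
  v: GS value = (7 - (-3)·1.472) / (5) = 2.283;  v ← (1−ω)·1.874 + ω·2.283 = 2.160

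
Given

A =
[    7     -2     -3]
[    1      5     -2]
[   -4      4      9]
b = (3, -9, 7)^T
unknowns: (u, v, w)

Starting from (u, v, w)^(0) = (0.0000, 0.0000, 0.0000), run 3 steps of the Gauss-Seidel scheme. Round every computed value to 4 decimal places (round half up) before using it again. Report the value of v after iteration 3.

-1.3103

Iteration 1:
  u = (3 - (-2)·0.0000 - (-3)·0.0000) / (7) = 0.4286
  v = (-9 - (1)·0.4286 - (-2)·0.0000) / (5) = -1.8857
  w = (7 - (-4)·0.4286 - (4)·-1.8857) / (9) = 1.8064
Iteration 2:
  u = (3 - (-2)·-1.8857 - (-3)·1.8064) / (7) = 0.6640
  v = (-9 - (1)·0.6640 - (-2)·1.8064) / (5) = -1.2102
  w = (7 - (-4)·0.6640 - (4)·-1.2102) / (9) = 1.6108
Iteration 3:
  u = (3 - (-2)·-1.2102 - (-3)·1.6108) / (7) = 0.7731
  v = (-9 - (1)·0.7731 - (-2)·1.6108) / (5) = -1.3103
  w = (7 - (-4)·0.7731 - (4)·-1.3103) / (9) = 1.7037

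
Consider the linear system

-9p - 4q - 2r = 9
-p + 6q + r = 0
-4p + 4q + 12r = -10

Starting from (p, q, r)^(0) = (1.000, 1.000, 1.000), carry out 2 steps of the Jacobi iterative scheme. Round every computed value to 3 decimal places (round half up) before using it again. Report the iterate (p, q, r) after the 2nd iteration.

(-0.815, -0.139, -1.389)

Iteration 1:
  p = (9 - (-4)·1.000 - (-2)·1.000) / (-9) = -1.667
  q = (0 - (-1)·1.000 - (1)·1.000) / (6) = 0.000
  r = (-10 - (-4)·1.000 - (4)·1.000) / (12) = -0.833
Iteration 2:
  p = (9 - (-4)·0.000 - (-2)·-0.833) / (-9) = -0.815
  q = (0 - (-1)·-1.667 - (1)·-0.833) / (6) = -0.139
  r = (-10 - (-4)·-1.667 - (4)·0.000) / (12) = -1.389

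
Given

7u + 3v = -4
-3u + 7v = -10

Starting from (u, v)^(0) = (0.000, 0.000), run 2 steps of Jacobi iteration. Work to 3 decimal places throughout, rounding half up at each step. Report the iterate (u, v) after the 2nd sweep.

Iteration 1:
  u = (-4 - (3)·0.000) / (7) = -0.571
  v = (-10 - (-3)·0.000) / (7) = -1.429
Iteration 2:
  u = (-4 - (3)·-1.429) / (7) = 0.041
  v = (-10 - (-3)·-0.571) / (7) = -1.673

(0.041, -1.673)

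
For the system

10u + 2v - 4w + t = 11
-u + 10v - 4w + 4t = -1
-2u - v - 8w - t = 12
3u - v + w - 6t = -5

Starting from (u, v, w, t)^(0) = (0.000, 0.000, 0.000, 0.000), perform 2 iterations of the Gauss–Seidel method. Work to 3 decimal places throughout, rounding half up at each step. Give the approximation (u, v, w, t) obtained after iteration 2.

(0.279, -1.217, -1.553, 0.917)

Iteration 1:
  u = (11 - (2)·0.000 - (-4)·0.000 - (1)·0.000) / (10) = 1.100
  v = (-1 - (-1)·1.100 - (-4)·0.000 - (4)·0.000) / (10) = 0.010
  w = (12 - (-2)·1.100 - (-1)·0.010 - (-1)·0.000) / (-8) = -1.776
  t = (-5 - (3)·1.100 - (-1)·0.010 - (1)·-1.776) / (-6) = 1.086
Iteration 2:
  u = (11 - (2)·0.010 - (-4)·-1.776 - (1)·1.086) / (10) = 0.279
  v = (-1 - (-1)·0.279 - (-4)·-1.776 - (4)·1.086) / (10) = -1.217
  w = (12 - (-2)·0.279 - (-1)·-1.217 - (-1)·1.086) / (-8) = -1.553
  t = (-5 - (3)·0.279 - (-1)·-1.217 - (1)·-1.553) / (-6) = 0.917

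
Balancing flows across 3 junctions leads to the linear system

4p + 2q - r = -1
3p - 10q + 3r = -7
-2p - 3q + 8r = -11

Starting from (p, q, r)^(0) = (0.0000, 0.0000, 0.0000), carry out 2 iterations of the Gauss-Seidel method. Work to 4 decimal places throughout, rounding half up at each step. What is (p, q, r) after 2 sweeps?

(-0.8633, 0.0801, -1.5608)

Iteration 1:
  p = (-1 - (2)·0.0000 - (-1)·0.0000) / (4) = -0.2500
  q = (-7 - (3)·-0.2500 - (3)·0.0000) / (-10) = 0.6250
  r = (-11 - (-2)·-0.2500 - (-3)·0.6250) / (8) = -1.2031
Iteration 2:
  p = (-1 - (2)·0.6250 - (-1)·-1.2031) / (4) = -0.8633
  q = (-7 - (3)·-0.8633 - (3)·-1.2031) / (-10) = 0.0801
  r = (-11 - (-2)·-0.8633 - (-3)·0.0801) / (8) = -1.5608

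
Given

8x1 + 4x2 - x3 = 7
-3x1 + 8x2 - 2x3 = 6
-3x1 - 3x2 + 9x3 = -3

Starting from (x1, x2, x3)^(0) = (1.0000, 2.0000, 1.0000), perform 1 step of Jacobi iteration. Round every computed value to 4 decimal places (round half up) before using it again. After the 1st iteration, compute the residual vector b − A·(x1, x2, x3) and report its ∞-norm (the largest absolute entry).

4.8753

Iteration 1:
  x1 = (7 - (4)·2.0000 - (-1)·1.0000) / (8) = 0.0000
  x2 = (6 - (-3)·1.0000 - (-2)·1.0000) / (8) = 1.3750
  x3 = (-3 - (-3)·1.0000 - (-3)·2.0000) / (9) = 0.6667
Residual b − A·x = (2.1667, -3.6666, -4.8753); ∞-norm = 4.8753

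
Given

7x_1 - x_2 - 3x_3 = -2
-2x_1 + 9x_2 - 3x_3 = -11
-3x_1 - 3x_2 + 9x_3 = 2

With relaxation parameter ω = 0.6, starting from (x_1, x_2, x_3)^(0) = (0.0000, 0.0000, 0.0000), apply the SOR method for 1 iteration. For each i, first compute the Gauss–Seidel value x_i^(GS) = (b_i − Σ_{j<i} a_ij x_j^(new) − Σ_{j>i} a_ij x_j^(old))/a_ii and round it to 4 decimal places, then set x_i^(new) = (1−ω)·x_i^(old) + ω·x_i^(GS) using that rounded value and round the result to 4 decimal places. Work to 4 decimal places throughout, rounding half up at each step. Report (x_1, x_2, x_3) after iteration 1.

(-0.1714, -0.7562, -0.0522)

Iteration 1:
  x_1: GS value = (-2 - (-1)·0.0000 - (-3)·0.0000) / (7) = -0.2857;  x_1 ← (1−ω)·0.0000 + ω·-0.2857 = -0.1714
  x_2: GS value = (-11 - (-2)·-0.1714 - (-3)·0.0000) / (9) = -1.2603;  x_2 ← (1−ω)·0.0000 + ω·-1.2603 = -0.7562
  x_3: GS value = (2 - (-3)·-0.1714 - (-3)·-0.7562) / (9) = -0.0870;  x_3 ← (1−ω)·0.0000 + ω·-0.0870 = -0.0522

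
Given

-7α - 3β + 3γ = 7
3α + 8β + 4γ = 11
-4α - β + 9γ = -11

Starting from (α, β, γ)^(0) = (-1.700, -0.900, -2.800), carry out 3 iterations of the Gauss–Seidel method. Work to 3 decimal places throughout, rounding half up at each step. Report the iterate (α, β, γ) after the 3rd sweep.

(-3.423, 3.789, -2.323)

Iteration 1:
  α = (7 - (-3)·-0.900 - (3)·-2.800) / (-7) = -1.814
  β = (11 - (3)·-1.814 - (4)·-2.800) / (8) = 3.455
  γ = (-11 - (-4)·-1.814 - (-1)·3.455) / (9) = -1.645
Iteration 2:
  α = (7 - (-3)·3.455 - (3)·-1.645) / (-7) = -3.186
  β = (11 - (3)·-3.186 - (4)·-1.645) / (8) = 3.392
  γ = (-11 - (-4)·-3.186 - (-1)·3.392) / (9) = -2.261
Iteration 3:
  α = (7 - (-3)·3.392 - (3)·-2.261) / (-7) = -3.423
  β = (11 - (3)·-3.423 - (4)·-2.261) / (8) = 3.789
  γ = (-11 - (-4)·-3.423 - (-1)·3.789) / (9) = -2.323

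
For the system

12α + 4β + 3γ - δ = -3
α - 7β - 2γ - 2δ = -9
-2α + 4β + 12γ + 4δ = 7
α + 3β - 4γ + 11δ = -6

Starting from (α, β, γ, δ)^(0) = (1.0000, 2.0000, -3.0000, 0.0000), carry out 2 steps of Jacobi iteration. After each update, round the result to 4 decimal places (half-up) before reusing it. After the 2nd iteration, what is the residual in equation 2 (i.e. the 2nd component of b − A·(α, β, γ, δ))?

Iteration 1:
  α = (-3 - (4)·2.0000 - (3)·-3.0000 - (-1)·0.0000) / (12) = -0.1667
  β = (-9 - (1)·1.0000 - (-2)·-3.0000 - (-2)·0.0000) / (-7) = 2.2857
  γ = (7 - (-2)·1.0000 - (4)·2.0000 - (4)·0.0000) / (12) = 0.0833
  δ = (-6 - (1)·1.0000 - (3)·2.0000 - (-4)·-3.0000) / (11) = -2.2727
Iteration 2:
  α = (-3 - (4)·2.2857 - (3)·0.0833 - (-1)·-2.2727) / (12) = -1.2221
  β = (-9 - (1)·-0.1667 - (-2)·0.0833 - (-2)·-2.2727) / (-7) = 1.8874
  γ = (7 - (-2)·-0.1667 - (4)·2.2857 - (4)·-2.2727) / (12) = 0.5512
  δ = (-6 - (1)·-0.1667 - (3)·2.2857 - (-4)·0.0833) / (11) = -1.1234
Residual b − A·x = (1.3386, 4.2895, -5.1146, 4.1221)

4.2895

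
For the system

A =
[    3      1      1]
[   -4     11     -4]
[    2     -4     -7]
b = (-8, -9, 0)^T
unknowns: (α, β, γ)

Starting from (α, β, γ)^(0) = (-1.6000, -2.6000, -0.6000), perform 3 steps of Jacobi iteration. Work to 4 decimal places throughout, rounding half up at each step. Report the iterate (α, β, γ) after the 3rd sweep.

Iteration 1:
  α = (-8 - (1)·-2.6000 - (1)·-0.6000) / (3) = -1.6000
  β = (-9 - (-4)·-1.6000 - (-4)·-0.6000) / (11) = -1.6182
  γ = (0 - (2)·-1.6000 - (-4)·-2.6000) / (-7) = 1.0286
Iteration 2:
  α = (-8 - (1)·-1.6182 - (1)·1.0286) / (3) = -2.4701
  β = (-9 - (-4)·-1.6000 - (-4)·1.0286) / (11) = -1.0260
  γ = (0 - (2)·-1.6000 - (-4)·-1.6182) / (-7) = 0.4675
Iteration 3:
  α = (-8 - (1)·-1.0260 - (1)·0.4675) / (3) = -2.4805
  β = (-9 - (-4)·-2.4701 - (-4)·0.4675) / (11) = -1.5464
  γ = (0 - (2)·-2.4701 - (-4)·-1.0260) / (-7) = -0.1195

(-2.4805, -1.5464, -0.1195)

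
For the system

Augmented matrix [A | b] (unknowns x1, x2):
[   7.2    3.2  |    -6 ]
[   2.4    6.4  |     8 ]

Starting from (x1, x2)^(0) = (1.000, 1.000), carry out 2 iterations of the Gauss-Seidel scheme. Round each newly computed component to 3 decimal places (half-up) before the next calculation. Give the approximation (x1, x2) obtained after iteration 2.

Iteration 1:
  x1 = (-6 - (3.2)·1.000) / (7.2) = -1.278
  x2 = (8 - (2.4)·-1.278) / (6.4) = 1.729
Iteration 2:
  x1 = (-6 - (3.2)·1.729) / (7.2) = -1.602
  x2 = (8 - (2.4)·-1.602) / (6.4) = 1.851

(-1.602, 1.851)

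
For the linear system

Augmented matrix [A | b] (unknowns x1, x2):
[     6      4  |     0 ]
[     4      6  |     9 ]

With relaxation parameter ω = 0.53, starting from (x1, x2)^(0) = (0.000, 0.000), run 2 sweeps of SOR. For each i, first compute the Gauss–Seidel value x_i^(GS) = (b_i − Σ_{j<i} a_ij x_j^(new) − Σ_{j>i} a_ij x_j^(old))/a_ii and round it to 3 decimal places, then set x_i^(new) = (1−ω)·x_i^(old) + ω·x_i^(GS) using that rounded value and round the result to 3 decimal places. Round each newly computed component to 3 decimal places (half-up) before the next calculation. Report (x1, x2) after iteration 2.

(-0.281, 1.268)

Iteration 1:
  x1: GS value = (0 - (4)·0.000) / (6) = 0.000;  x1 ← (1−ω)·0.000 + ω·0.000 = 0.000
  x2: GS value = (9 - (4)·0.000) / (6) = 1.500;  x2 ← (1−ω)·0.000 + ω·1.500 = 0.795
Iteration 2:
  x1: GS value = (0 - (4)·0.795) / (6) = -0.530;  x1 ← (1−ω)·0.000 + ω·-0.530 = -0.281
  x2: GS value = (9 - (4)·-0.281) / (6) = 1.687;  x2 ← (1−ω)·0.795 + ω·1.687 = 1.268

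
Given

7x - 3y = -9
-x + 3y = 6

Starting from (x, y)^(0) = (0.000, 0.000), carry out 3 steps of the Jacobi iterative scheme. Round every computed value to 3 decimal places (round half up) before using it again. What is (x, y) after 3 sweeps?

Iteration 1:
  x = (-9 - (-3)·0.000) / (7) = -1.286
  y = (6 - (-1)·0.000) / (3) = 2.000
Iteration 2:
  x = (-9 - (-3)·2.000) / (7) = -0.429
  y = (6 - (-1)·-1.286) / (3) = 1.571
Iteration 3:
  x = (-9 - (-3)·1.571) / (7) = -0.612
  y = (6 - (-1)·-0.429) / (3) = 1.857

(-0.612, 1.857)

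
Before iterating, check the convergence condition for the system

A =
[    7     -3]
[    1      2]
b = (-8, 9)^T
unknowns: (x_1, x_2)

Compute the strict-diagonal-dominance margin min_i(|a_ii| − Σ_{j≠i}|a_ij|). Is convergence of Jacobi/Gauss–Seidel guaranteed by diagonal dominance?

row 1: |7| − (3) = 4
row 2: |2| − (1) = 1
minimum over rows = 1 → strictly diagonally dominant (convergence guaranteed)

1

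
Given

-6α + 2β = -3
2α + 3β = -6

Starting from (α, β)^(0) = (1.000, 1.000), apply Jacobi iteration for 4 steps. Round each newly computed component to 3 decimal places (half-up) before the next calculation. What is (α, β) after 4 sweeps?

(-0.080, -1.765)

Iteration 1:
  α = (-3 - (2)·1.000) / (-6) = 0.833
  β = (-6 - (2)·1.000) / (3) = -2.667
Iteration 2:
  α = (-3 - (2)·-2.667) / (-6) = -0.389
  β = (-6 - (2)·0.833) / (3) = -2.555
Iteration 3:
  α = (-3 - (2)·-2.555) / (-6) = -0.352
  β = (-6 - (2)·-0.389) / (3) = -1.741
Iteration 4:
  α = (-3 - (2)·-1.741) / (-6) = -0.080
  β = (-6 - (2)·-0.352) / (3) = -1.765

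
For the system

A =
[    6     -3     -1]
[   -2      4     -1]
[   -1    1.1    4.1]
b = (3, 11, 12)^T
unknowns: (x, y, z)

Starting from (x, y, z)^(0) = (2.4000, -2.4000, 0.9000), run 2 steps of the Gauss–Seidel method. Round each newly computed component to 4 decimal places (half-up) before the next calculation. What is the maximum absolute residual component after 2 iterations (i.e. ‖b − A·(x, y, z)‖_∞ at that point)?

Iteration 1:
  x = (3 - (-3)·-2.4000 - (-1)·0.9000) / (6) = -0.5500
  y = (11 - (-2)·-0.5500 - (-1)·0.9000) / (4) = 2.7000
  z = (12 - (-1)·-0.5500 - (1.1)·2.7000) / (4.1) = 2.0683
Iteration 2:
  x = (3 - (-3)·2.7000 - (-1)·2.0683) / (6) = 2.1947
  y = (11 - (-2)·2.1947 - (-1)·2.0683) / (4) = 4.3644
  z = (12 - (-1)·2.1947 - (1.1)·4.3644) / (4.1) = 2.2912
Residual b − A·x = (5.2162, 0.2230, -0.0001); ∞-norm = 5.2162

5.2162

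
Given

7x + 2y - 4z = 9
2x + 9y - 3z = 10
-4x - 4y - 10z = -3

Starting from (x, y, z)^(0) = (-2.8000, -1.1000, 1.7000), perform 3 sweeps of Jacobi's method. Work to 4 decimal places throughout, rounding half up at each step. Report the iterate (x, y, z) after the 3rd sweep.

(0.0123, 0.1857, -0.8404)

Iteration 1:
  x = (9 - (2)·-1.1000 - (-4)·1.7000) / (7) = 2.5714
  y = (10 - (2)·-2.8000 - (-3)·1.7000) / (9) = 2.3000
  z = (-3 - (-4)·-2.8000 - (-4)·-1.1000) / (-10) = 1.8600
Iteration 2:
  x = (9 - (2)·2.3000 - (-4)·1.8600) / (7) = 1.6914
  y = (10 - (2)·2.5714 - (-3)·1.8600) / (9) = 1.1597
  z = (-3 - (-4)·2.5714 - (-4)·2.3000) / (-10) = -1.6486
Iteration 3:
  x = (9 - (2)·1.1597 - (-4)·-1.6486) / (7) = 0.0123
  y = (10 - (2)·1.6914 - (-3)·-1.6486) / (9) = 0.1857
  z = (-3 - (-4)·1.6914 - (-4)·1.1597) / (-10) = -0.8404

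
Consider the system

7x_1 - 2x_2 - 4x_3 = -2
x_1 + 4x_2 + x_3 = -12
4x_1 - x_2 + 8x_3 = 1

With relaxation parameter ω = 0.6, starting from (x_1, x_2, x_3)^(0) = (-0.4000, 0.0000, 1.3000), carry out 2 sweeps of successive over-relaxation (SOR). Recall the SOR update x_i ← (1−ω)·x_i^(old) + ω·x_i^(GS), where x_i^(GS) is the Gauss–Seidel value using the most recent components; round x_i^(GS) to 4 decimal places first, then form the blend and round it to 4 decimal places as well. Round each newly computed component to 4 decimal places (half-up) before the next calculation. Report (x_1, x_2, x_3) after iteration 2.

(-0.3302, -2.6168, 0.1417)

Iteration 1:
  x_1: GS value = (-2 - (-2)·0.0000 - (-4)·1.3000) / (7) = 0.4571;  x_1 ← (1−ω)·-0.4000 + ω·0.4571 = 0.1143
  x_2: GS value = (-12 - (1)·0.1143 - (1)·1.3000) / (4) = -3.3536;  x_2 ← (1−ω)·0.0000 + ω·-3.3536 = -2.0122
  x_3: GS value = (1 - (4)·0.1143 - (-1)·-2.0122) / (8) = -0.1837;  x_3 ← (1−ω)·1.3000 + ω·-0.1837 = 0.4098
Iteration 2:
  x_1: GS value = (-2 - (-2)·-2.0122 - (-4)·0.4098) / (7) = -0.6265;  x_1 ← (1−ω)·0.1143 + ω·-0.6265 = -0.3302
  x_2: GS value = (-12 - (1)·-0.3302 - (1)·0.4098) / (4) = -3.0199;  x_2 ← (1−ω)·-2.0122 + ω·-3.0199 = -2.6168
  x_3: GS value = (1 - (4)·-0.3302 - (-1)·-2.6168) / (8) = -0.0370;  x_3 ← (1−ω)·0.4098 + ω·-0.0370 = 0.1417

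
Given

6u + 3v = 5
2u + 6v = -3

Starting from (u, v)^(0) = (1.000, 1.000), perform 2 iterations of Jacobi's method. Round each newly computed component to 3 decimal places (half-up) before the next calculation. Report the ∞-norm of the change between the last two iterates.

0.917

Iteration 1:
  u = (5 - (3)·1.000) / (6) = 0.333
  v = (-3 - (2)·1.000) / (6) = -0.833
Iteration 2:
  u = (5 - (3)·-0.833) / (6) = 1.250
  v = (-3 - (2)·0.333) / (6) = -0.611
Change: (0.917, 0.222) → max |·| = 0.917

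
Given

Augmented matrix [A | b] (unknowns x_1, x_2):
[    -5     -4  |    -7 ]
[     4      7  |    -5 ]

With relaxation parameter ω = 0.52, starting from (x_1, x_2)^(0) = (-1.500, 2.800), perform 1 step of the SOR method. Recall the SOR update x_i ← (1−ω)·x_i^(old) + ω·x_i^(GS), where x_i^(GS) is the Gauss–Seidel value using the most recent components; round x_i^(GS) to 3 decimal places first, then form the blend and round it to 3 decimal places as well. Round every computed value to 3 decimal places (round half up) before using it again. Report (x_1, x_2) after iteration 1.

Iteration 1:
  x_1: GS value = (-7 - (-4)·2.800) / (-5) = -0.840;  x_1 ← (1−ω)·-1.500 + ω·-0.840 = -1.157
  x_2: GS value = (-5 - (4)·-1.157) / (7) = -0.053;  x_2 ← (1−ω)·2.800 + ω·-0.053 = 1.316

(-1.157, 1.316)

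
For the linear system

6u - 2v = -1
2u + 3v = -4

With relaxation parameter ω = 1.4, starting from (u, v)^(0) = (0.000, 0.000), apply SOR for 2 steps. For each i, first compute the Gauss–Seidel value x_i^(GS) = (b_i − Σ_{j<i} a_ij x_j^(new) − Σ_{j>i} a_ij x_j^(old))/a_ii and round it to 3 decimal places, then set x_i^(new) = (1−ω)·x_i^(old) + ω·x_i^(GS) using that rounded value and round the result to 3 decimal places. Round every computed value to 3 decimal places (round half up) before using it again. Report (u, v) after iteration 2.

(-0.909, -0.359)

Iteration 1:
  u: GS value = (-1 - (-2)·0.000) / (6) = -0.167;  u ← (1−ω)·0.000 + ω·-0.167 = -0.234
  v: GS value = (-4 - (2)·-0.234) / (3) = -1.177;  v ← (1−ω)·0.000 + ω·-1.177 = -1.648
Iteration 2:
  u: GS value = (-1 - (-2)·-1.648) / (6) = -0.716;  u ← (1−ω)·-0.234 + ω·-0.716 = -0.909
  v: GS value = (-4 - (2)·-0.909) / (3) = -0.727;  v ← (1−ω)·-1.648 + ω·-0.727 = -0.359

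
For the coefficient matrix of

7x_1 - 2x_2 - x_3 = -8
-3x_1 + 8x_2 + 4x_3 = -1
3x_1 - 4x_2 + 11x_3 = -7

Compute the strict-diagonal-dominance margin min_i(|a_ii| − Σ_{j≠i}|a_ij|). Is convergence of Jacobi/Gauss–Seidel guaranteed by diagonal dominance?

1

row 1: |7| − (2+1) = 4
row 2: |8| − (3+4) = 1
row 3: |11| − (3+4) = 4
minimum over rows = 1 → strictly diagonally dominant (convergence guaranteed)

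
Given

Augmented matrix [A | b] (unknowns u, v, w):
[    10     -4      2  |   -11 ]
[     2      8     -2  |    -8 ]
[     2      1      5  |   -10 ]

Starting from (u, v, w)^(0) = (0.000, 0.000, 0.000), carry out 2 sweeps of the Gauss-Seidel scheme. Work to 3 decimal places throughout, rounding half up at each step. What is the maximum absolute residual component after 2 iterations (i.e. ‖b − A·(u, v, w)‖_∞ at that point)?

1.554

Iteration 1:
  u = (-11 - (-4)·0.000 - (2)·0.000) / (10) = -1.100
  v = (-8 - (2)·-1.100 - (-2)·0.000) / (8) = -0.725
  w = (-10 - (2)·-1.100 - (1)·-0.725) / (5) = -1.415
Iteration 2:
  u = (-11 - (-4)·-0.725 - (2)·-1.415) / (10) = -1.107
  v = (-8 - (2)·-1.107 - (-2)·-1.415) / (8) = -1.077
  w = (-10 - (2)·-1.107 - (1)·-1.077) / (5) = -1.342
Residual b − A·x = (-1.554, 0.146, 0.001); ∞-norm = 1.554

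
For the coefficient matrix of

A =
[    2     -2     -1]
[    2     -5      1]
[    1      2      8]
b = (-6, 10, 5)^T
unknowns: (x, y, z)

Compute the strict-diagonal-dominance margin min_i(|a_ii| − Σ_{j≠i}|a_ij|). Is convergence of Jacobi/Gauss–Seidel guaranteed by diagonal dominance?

row 1: |2| − (2+1) = -1
row 2: |-5| − (2+1) = 2
row 3: |8| − (1+2) = 5
minimum over rows = -1 → not strictly diagonally dominant

-1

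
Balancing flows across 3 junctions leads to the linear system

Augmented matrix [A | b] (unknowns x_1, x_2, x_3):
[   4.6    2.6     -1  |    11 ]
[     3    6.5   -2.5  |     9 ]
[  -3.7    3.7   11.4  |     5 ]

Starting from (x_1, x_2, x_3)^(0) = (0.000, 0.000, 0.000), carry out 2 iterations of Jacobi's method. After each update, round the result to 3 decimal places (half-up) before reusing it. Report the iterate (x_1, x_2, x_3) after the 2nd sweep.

Iteration 1:
  x_1 = (11 - (2.6)·0.000 - (-1)·0.000) / (4.6) = 2.391
  x_2 = (9 - (3)·0.000 - (-2.5)·0.000) / (6.5) = 1.385
  x_3 = (5 - (-3.7)·0.000 - (3.7)·0.000) / (11.4) = 0.439
Iteration 2:
  x_1 = (11 - (2.6)·1.385 - (-1)·0.439) / (4.6) = 1.704
  x_2 = (9 - (3)·2.391 - (-2.5)·0.439) / (6.5) = 0.450
  x_3 = (5 - (-3.7)·2.391 - (3.7)·1.385) / (11.4) = 0.765

(1.704, 0.450, 0.765)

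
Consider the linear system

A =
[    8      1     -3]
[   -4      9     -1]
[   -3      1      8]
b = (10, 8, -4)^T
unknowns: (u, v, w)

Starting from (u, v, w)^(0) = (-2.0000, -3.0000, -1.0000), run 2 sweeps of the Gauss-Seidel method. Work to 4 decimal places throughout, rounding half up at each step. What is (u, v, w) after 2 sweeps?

(1.0091, 1.3154, -0.2860)

Iteration 1:
  u = (10 - (1)·-3.0000 - (-3)·-1.0000) / (8) = 1.2500
  v = (8 - (-4)·1.2500 - (-1)·-1.0000) / (9) = 1.3333
  w = (-4 - (-3)·1.2500 - (1)·1.3333) / (8) = -0.1979
Iteration 2:
  u = (10 - (1)·1.3333 - (-3)·-0.1979) / (8) = 1.0091
  v = (8 - (-4)·1.0091 - (-1)·-0.1979) / (9) = 1.3154
  w = (-4 - (-3)·1.0091 - (1)·1.3154) / (8) = -0.2860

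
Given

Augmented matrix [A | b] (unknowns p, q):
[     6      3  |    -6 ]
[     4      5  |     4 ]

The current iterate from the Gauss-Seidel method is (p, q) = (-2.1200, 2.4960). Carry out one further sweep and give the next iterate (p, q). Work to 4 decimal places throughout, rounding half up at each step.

One sweep:
  p = (-6 - (3)·2.4960) / (6) = -2.2480
  q = (4 - (4)·-2.2480) / (5) = 2.5984

(-2.2480, 2.5984)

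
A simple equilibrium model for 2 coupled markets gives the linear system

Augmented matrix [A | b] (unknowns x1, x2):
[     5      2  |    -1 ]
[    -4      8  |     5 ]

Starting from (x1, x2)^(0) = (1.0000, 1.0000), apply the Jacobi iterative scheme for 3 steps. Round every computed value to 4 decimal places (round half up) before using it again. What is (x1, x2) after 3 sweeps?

(-0.3300, 0.3000)

Iteration 1:
  x1 = (-1 - (2)·1.0000) / (5) = -0.6000
  x2 = (5 - (-4)·1.0000) / (8) = 1.1250
Iteration 2:
  x1 = (-1 - (2)·1.1250) / (5) = -0.6500
  x2 = (5 - (-4)·-0.6000) / (8) = 0.3250
Iteration 3:
  x1 = (-1 - (2)·0.3250) / (5) = -0.3300
  x2 = (5 - (-4)·-0.6500) / (8) = 0.3000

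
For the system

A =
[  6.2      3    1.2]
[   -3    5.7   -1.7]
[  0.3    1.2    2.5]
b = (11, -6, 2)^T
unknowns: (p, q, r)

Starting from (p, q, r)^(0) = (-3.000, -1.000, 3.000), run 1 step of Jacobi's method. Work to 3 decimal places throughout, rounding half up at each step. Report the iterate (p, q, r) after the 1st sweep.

(1.677, -1.737, 1.640)

Iteration 1:
  p = (11 - (3)·-1.000 - (1.2)·3.000) / (6.2) = 1.677
  q = (-6 - (-3)·-3.000 - (-1.7)·3.000) / (5.7) = -1.737
  r = (2 - (0.3)·-3.000 - (1.2)·-1.000) / (2.5) = 1.640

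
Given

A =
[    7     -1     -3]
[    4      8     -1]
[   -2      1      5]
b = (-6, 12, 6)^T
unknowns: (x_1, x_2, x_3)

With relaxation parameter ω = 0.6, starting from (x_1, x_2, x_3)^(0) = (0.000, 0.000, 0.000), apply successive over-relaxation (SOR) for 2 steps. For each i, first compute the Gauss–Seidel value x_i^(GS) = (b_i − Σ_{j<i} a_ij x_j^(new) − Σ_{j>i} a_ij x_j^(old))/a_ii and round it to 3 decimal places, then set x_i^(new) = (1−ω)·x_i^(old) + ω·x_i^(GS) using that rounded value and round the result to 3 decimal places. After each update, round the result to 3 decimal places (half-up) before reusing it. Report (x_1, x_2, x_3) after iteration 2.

Iteration 1:
  x_1: GS value = (-6 - (-1)·0.000 - (-3)·0.000) / (7) = -0.857;  x_1 ← (1−ω)·0.000 + ω·-0.857 = -0.514
  x_2: GS value = (12 - (4)·-0.514 - (-1)·0.000) / (8) = 1.757;  x_2 ← (1−ω)·0.000 + ω·1.757 = 1.054
  x_3: GS value = (6 - (-2)·-0.514 - (1)·1.054) / (5) = 0.784;  x_3 ← (1−ω)·0.000 + ω·0.784 = 0.470
Iteration 2:
  x_1: GS value = (-6 - (-1)·1.054 - (-3)·0.470) / (7) = -0.505;  x_1 ← (1−ω)·-0.514 + ω·-0.505 = -0.509
  x_2: GS value = (12 - (4)·-0.509 - (-1)·0.470) / (8) = 1.813;  x_2 ← (1−ω)·1.054 + ω·1.813 = 1.509
  x_3: GS value = (6 - (-2)·-0.509 - (1)·1.509) / (5) = 0.695;  x_3 ← (1−ω)·0.470 + ω·0.695 = 0.605

(-0.509, 1.509, 0.605)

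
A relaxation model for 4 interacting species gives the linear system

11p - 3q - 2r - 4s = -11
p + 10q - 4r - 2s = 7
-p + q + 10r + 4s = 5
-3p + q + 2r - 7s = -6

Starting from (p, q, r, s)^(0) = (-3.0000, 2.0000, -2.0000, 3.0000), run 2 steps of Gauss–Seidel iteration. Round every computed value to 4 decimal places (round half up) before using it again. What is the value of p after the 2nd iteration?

-0.7830

Iteration 1:
  p = (-11 - (-3)·2.0000 - (-2)·-2.0000 - (-4)·3.0000) / (11) = 0.2727
  q = (7 - (1)·0.2727 - (-4)·-2.0000 - (-2)·3.0000) / (10) = 0.4727
  r = (5 - (-1)·0.2727 - (1)·0.4727 - (4)·3.0000) / (10) = -0.7200
  s = (-6 - (-3)·0.2727 - (1)·0.4727 - (2)·-0.7200) / (-7) = 0.6021
Iteration 2:
  p = (-11 - (-3)·0.4727 - (-2)·-0.7200 - (-4)·0.6021) / (11) = -0.7830
  q = (7 - (1)·-0.7830 - (-4)·-0.7200 - (-2)·0.6021) / (10) = 0.6107
  r = (5 - (-1)·-0.7830 - (1)·0.6107 - (4)·0.6021) / (10) = 0.1198
  s = (-6 - (-3)·-0.7830 - (1)·0.6107 - (2)·0.1198) / (-7) = 1.3142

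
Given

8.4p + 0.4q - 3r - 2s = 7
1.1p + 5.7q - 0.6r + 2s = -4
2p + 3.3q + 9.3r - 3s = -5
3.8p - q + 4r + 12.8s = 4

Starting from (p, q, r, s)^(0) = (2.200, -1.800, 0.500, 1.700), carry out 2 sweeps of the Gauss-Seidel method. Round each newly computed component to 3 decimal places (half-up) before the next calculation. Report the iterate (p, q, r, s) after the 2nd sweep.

Iteration 1:
  p = (7 - (0.4)·-1.800 - (-3)·0.500 - (-2)·1.700) / (8.4) = 1.502
  q = (-4 - (1.1)·1.502 - (-0.6)·0.500 - (2)·1.700) / (5.7) = -1.535
  r = (-5 - (2)·1.502 - (3.3)·-1.535 - (-3)·1.700) / (9.3) = 0.232
  s = (4 - (3.8)·1.502 - (-1)·-1.535 - (4)·0.232) / (12.8) = -0.326
Iteration 2:
  p = (7 - (0.4)·-1.535 - (-3)·0.232 - (-2)·-0.326) / (8.4) = 0.912
  q = (-4 - (1.1)·0.912 - (-0.6)·0.232 - (2)·-0.326) / (5.7) = -0.739
  r = (-5 - (2)·0.912 - (3.3)·-0.739 - (-3)·-0.326) / (9.3) = -0.577
  s = (4 - (3.8)·0.912 - (-1)·-0.739 - (4)·-0.577) / (12.8) = 0.164

(0.912, -0.739, -0.577, 0.164)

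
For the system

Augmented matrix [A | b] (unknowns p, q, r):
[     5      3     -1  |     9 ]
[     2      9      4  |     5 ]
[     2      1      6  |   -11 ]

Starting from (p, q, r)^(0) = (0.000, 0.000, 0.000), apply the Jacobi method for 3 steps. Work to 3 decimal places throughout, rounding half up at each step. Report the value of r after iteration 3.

-2.362

Iteration 1:
  p = (9 - (3)·0.000 - (-1)·0.000) / (5) = 1.800
  q = (5 - (2)·0.000 - (4)·0.000) / (9) = 0.556
  r = (-11 - (2)·0.000 - (1)·0.000) / (6) = -1.833
Iteration 2:
  p = (9 - (3)·0.556 - (-1)·-1.833) / (5) = 1.100
  q = (5 - (2)·1.800 - (4)·-1.833) / (9) = 0.970
  r = (-11 - (2)·1.800 - (1)·0.556) / (6) = -2.526
Iteration 3:
  p = (9 - (3)·0.970 - (-1)·-2.526) / (5) = 0.713
  q = (5 - (2)·1.100 - (4)·-2.526) / (9) = 1.434
  r = (-11 - (2)·1.100 - (1)·0.970) / (6) = -2.362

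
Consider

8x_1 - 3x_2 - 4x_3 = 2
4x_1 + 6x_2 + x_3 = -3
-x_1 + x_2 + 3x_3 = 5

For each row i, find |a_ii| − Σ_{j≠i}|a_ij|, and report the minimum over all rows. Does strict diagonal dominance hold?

1

row 1: |8| − (3+4) = 1
row 2: |6| − (4+1) = 1
row 3: |3| − (1+1) = 1
minimum over rows = 1 → strictly diagonally dominant (convergence guaranteed)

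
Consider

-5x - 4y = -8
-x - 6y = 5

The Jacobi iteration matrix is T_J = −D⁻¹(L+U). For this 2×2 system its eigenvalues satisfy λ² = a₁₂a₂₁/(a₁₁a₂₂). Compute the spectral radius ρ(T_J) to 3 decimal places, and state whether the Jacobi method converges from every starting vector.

a₁₂a₂₁/(a₁₁a₂₂) = (-4)·(-1) / ((-5)·(-6)) = 0.133333
ρ = √|0.133333| = √0.133333 = 0.365
ρ < 1, so Jacobi converges

0.365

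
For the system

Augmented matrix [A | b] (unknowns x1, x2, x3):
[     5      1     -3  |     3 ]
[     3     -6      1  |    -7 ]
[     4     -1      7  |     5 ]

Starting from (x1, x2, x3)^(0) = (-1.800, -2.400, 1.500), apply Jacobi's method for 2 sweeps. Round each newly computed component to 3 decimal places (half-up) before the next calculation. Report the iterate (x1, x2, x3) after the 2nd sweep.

Iteration 1:
  x1 = (3 - (1)·-2.400 - (-3)·1.500) / (5) = 1.980
  x2 = (-7 - (3)·-1.800 - (1)·1.500) / (-6) = 0.517
  x3 = (5 - (4)·-1.800 - (-1)·-2.400) / (7) = 1.400
Iteration 2:
  x1 = (3 - (1)·0.517 - (-3)·1.400) / (5) = 1.337
  x2 = (-7 - (3)·1.980 - (1)·1.400) / (-6) = 2.390
  x3 = (5 - (4)·1.980 - (-1)·0.517) / (7) = -0.343

(1.337, 2.390, -0.343)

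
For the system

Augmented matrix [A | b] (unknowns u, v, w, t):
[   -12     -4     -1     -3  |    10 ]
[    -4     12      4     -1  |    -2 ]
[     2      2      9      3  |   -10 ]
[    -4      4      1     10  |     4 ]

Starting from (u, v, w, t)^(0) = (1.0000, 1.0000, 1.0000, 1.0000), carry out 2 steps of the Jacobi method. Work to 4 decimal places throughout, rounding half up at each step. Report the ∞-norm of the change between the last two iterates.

Iteration 1:
  u = (10 - (-4)·1.0000 - (-1)·1.0000 - (-3)·1.0000) / (-12) = -1.5000
  v = (-2 - (-4)·1.0000 - (4)·1.0000 - (-1)·1.0000) / (12) = -0.0833
  w = (-10 - (2)·1.0000 - (2)·1.0000 - (3)·1.0000) / (9) = -1.8889
  t = (4 - (-4)·1.0000 - (4)·1.0000 - (1)·1.0000) / (10) = 0.3000
Iteration 2:
  u = (10 - (-4)·-0.0833 - (-1)·-1.8889 - (-3)·0.3000) / (-12) = -0.7232
  v = (-2 - (-4)·-1.5000 - (4)·-1.8889 - (-1)·0.3000) / (12) = -0.0120
  w = (-10 - (2)·-1.5000 - (2)·-0.0833 - (3)·0.3000) / (9) = -0.8593
  t = (4 - (-4)·-1.5000 - (4)·-0.0833 - (1)·-1.8889) / (10) = 0.0222
Change: (0.7768, 0.0713, 1.0296, -0.2778) → max |·| = 1.0296

1.0296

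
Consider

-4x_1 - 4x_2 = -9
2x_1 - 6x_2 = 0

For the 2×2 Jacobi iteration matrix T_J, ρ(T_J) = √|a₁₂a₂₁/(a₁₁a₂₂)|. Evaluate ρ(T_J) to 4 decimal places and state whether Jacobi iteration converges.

0.5774

a₁₂a₂₁/(a₁₁a₂₂) = (-4)·(2) / ((-4)·(-6)) = -0.333333
ρ = √|-0.333333| = √0.333333 = 0.5774
ρ < 1, so Jacobi converges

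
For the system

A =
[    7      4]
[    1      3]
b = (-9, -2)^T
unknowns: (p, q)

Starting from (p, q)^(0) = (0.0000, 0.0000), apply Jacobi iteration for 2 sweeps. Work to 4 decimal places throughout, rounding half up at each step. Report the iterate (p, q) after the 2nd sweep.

(-0.9047, -0.2381)

Iteration 1:
  p = (-9 - (4)·0.0000) / (7) = -1.2857
  q = (-2 - (1)·0.0000) / (3) = -0.6667
Iteration 2:
  p = (-9 - (4)·-0.6667) / (7) = -0.9047
  q = (-2 - (1)·-1.2857) / (3) = -0.2381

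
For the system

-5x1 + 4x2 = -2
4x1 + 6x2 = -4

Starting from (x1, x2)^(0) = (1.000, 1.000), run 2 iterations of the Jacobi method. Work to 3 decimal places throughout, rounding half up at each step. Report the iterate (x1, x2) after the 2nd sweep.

(-0.666, -1.467)

Iteration 1:
  x1 = (-2 - (4)·1.000) / (-5) = 1.200
  x2 = (-4 - (4)·1.000) / (6) = -1.333
Iteration 2:
  x1 = (-2 - (4)·-1.333) / (-5) = -0.666
  x2 = (-4 - (4)·1.200) / (6) = -1.467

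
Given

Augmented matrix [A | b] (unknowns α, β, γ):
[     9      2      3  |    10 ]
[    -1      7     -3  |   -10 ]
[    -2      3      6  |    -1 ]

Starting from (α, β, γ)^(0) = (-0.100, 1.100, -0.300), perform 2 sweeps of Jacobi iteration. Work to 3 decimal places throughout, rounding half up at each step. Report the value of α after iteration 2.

Iteration 1:
  α = (10 - (2)·1.100 - (3)·-0.300) / (9) = 0.967
  β = (-10 - (-1)·-0.100 - (-3)·-0.300) / (7) = -1.571
  γ = (-1 - (-2)·-0.100 - (3)·1.100) / (6) = -0.750
Iteration 2:
  α = (10 - (2)·-1.571 - (3)·-0.750) / (9) = 1.710
  β = (-10 - (-1)·0.967 - (-3)·-0.750) / (7) = -1.612
  γ = (-1 - (-2)·0.967 - (3)·-1.571) / (6) = 0.941

1.710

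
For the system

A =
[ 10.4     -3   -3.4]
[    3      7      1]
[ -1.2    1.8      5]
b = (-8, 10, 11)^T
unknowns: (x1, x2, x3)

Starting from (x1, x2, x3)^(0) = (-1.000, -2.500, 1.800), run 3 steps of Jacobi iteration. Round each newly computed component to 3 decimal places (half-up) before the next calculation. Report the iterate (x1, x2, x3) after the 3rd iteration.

(0.097, 0.959, 1.844)

Iteration 1:
  x1 = (-8 - (-3)·-2.500 - (-3.4)·1.800) / (10.4) = -0.902
  x2 = (10 - (3)·-1.000 - (1)·1.800) / (7) = 1.600
  x3 = (11 - (-1.2)·-1.000 - (1.8)·-2.500) / (5) = 2.860
Iteration 2:
  x1 = (-8 - (-3)·1.600 - (-3.4)·2.860) / (10.4) = 0.627
  x2 = (10 - (3)·-0.902 - (1)·2.860) / (7) = 1.407
  x3 = (11 - (-1.2)·-0.902 - (1.8)·1.600) / (5) = 1.408
Iteration 3:
  x1 = (-8 - (-3)·1.407 - (-3.4)·1.408) / (10.4) = 0.097
  x2 = (10 - (3)·0.627 - (1)·1.408) / (7) = 0.959
  x3 = (11 - (-1.2)·0.627 - (1.8)·1.407) / (5) = 1.844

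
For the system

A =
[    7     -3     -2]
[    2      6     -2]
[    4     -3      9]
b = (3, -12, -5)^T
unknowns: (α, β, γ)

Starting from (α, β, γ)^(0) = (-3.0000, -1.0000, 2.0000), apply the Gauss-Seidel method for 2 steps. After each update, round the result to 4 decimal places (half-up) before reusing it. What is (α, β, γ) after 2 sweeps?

(-0.6009, -2.2388, -1.0348)

Iteration 1:
  α = (3 - (-3)·-1.0000 - (-2)·2.0000) / (7) = 0.5714
  β = (-12 - (2)·0.5714 - (-2)·2.0000) / (6) = -1.5238
  γ = (-5 - (4)·0.5714 - (-3)·-1.5238) / (9) = -1.3174
Iteration 2:
  α = (3 - (-3)·-1.5238 - (-2)·-1.3174) / (7) = -0.6009
  β = (-12 - (2)·-0.6009 - (-2)·-1.3174) / (6) = -2.2388
  γ = (-5 - (4)·-0.6009 - (-3)·-2.2388) / (9) = -1.0348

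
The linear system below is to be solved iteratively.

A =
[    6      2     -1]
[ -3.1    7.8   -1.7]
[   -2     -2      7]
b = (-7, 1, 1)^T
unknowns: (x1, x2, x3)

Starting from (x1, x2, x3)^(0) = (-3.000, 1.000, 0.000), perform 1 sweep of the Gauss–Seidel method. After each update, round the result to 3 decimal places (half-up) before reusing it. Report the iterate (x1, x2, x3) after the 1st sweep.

(-1.500, -0.468, -0.419)

Iteration 1:
  x1 = (-7 - (2)·1.000 - (-1)·0.000) / (6) = -1.500
  x2 = (1 - (-3.1)·-1.500 - (-1.7)·0.000) / (7.8) = -0.468
  x3 = (1 - (-2)·-1.500 - (-2)·-0.468) / (7) = -0.419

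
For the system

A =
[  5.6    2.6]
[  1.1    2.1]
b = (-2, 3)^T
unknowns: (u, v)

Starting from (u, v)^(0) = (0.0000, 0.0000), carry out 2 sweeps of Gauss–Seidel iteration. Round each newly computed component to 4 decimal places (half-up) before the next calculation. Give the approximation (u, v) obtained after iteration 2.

Iteration 1:
  u = (-2 - (2.6)·0.0000) / (5.6) = -0.3571
  v = (3 - (1.1)·-0.3571) / (2.1) = 1.6156
Iteration 2:
  u = (-2 - (2.6)·1.6156) / (5.6) = -1.1072
  v = (3 - (1.1)·-1.1072) / (2.1) = 2.0085

(-1.1072, 2.0085)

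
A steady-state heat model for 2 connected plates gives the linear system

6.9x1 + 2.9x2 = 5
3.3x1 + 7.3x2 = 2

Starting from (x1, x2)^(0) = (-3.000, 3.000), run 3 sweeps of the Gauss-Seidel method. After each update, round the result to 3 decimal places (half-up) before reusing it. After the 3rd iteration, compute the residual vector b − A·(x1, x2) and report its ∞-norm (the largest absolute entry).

0.259

Iteration 1:
  x1 = (5 - (2.9)·3.000) / (6.9) = -0.536
  x2 = (2 - (3.3)·-0.536) / (7.3) = 0.516
Iteration 2:
  x1 = (5 - (2.9)·0.516) / (6.9) = 0.508
  x2 = (2 - (3.3)·0.508) / (7.3) = 0.044
Iteration 3:
  x1 = (5 - (2.9)·0.044) / (6.9) = 0.706
  x2 = (2 - (3.3)·0.706) / (7.3) = -0.045
Residual b − A·x = (0.259, -0.001); ∞-norm = 0.259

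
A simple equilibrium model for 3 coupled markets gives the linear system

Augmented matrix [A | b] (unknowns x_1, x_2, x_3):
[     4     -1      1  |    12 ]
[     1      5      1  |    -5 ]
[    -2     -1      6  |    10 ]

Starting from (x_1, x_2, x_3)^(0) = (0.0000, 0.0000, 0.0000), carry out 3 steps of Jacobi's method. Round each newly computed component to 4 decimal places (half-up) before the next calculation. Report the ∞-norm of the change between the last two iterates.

Iteration 1:
  x_1 = (12 - (-1)·0.0000 - (1)·0.0000) / (4) = 3.0000
  x_2 = (-5 - (1)·0.0000 - (1)·0.0000) / (5) = -1.0000
  x_3 = (10 - (-2)·0.0000 - (-1)·0.0000) / (6) = 1.6667
Iteration 2:
  x_1 = (12 - (-1)·-1.0000 - (1)·1.6667) / (4) = 2.3333
  x_2 = (-5 - (1)·3.0000 - (1)·1.6667) / (5) = -1.9333
  x_3 = (10 - (-2)·3.0000 - (-1)·-1.0000) / (6) = 2.5000
Iteration 3:
  x_1 = (12 - (-1)·-1.9333 - (1)·2.5000) / (4) = 1.8917
  x_2 = (-5 - (1)·2.3333 - (1)·2.5000) / (5) = -1.9667
  x_3 = (10 - (-2)·2.3333 - (-1)·-1.9333) / (6) = 2.1222
Change: (-0.4416, -0.0334, -0.3778) → max |·| = 0.4416

0.4416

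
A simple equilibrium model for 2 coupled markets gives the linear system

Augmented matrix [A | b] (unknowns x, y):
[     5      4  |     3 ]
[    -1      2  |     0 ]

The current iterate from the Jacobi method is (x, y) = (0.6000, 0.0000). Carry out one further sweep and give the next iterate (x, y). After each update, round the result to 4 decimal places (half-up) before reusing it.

One sweep:
  x = (3 - (4)·0.0000) / (5) = 0.6000
  y = (0 - (-1)·0.6000) / (2) = 0.3000

(0.6000, 0.3000)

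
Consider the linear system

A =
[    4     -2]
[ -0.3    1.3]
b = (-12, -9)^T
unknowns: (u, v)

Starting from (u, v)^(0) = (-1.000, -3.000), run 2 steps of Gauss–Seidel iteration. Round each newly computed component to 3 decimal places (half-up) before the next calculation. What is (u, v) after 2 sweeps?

(-6.981, -8.534)

Iteration 1:
  u = (-12 - (-2)·-3.000) / (4) = -4.500
  v = (-9 - (-0.3)·-4.500) / (1.3) = -7.962
Iteration 2:
  u = (-12 - (-2)·-7.962) / (4) = -6.981
  v = (-9 - (-0.3)·-6.981) / (1.3) = -8.534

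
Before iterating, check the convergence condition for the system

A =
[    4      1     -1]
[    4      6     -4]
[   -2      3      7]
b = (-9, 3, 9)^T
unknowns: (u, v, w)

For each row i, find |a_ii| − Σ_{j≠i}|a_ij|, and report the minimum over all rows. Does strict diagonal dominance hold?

row 1: |4| − (1+1) = 2
row 2: |6| − (4+4) = -2
row 3: |7| − (2+3) = 2
minimum over rows = -2 → not strictly diagonally dominant

-2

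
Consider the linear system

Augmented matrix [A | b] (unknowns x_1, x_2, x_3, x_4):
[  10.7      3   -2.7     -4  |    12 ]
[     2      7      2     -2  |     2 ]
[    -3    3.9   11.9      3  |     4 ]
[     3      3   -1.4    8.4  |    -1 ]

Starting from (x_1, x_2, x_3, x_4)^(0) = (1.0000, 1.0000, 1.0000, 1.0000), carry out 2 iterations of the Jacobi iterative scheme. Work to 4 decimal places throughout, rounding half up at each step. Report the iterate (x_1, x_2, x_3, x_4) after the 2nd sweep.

(0.8744, -0.3264, 0.8741, -0.6417)

Iteration 1:
  x_1 = (12 - (3)·1.0000 - (-2.7)·1.0000 - (-4)·1.0000) / (10.7) = 1.4673
  x_2 = (2 - (2)·1.0000 - (2)·1.0000 - (-2)·1.0000) / (7) = 0.0000
  x_3 = (4 - (-3)·1.0000 - (3.9)·1.0000 - (3)·1.0000) / (11.9) = 0.0084
  x_4 = (-1 - (3)·1.0000 - (3)·1.0000 - (-1.4)·1.0000) / (8.4) = -0.6667
Iteration 2:
  x_1 = (12 - (3)·0.0000 - (-2.7)·0.0084 - (-4)·-0.6667) / (10.7) = 0.8744
  x_2 = (2 - (2)·1.4673 - (2)·0.0084 - (-2)·-0.6667) / (7) = -0.3264
  x_3 = (4 - (-3)·1.4673 - (3.9)·0.0000 - (3)·-0.6667) / (11.9) = 0.8741
  x_4 = (-1 - (3)·1.4673 - (3)·0.0000 - (-1.4)·0.0084) / (8.4) = -0.6417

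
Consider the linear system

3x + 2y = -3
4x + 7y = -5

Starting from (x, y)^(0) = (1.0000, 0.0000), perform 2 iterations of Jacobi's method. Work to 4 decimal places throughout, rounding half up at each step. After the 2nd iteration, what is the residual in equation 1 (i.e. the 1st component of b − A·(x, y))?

Iteration 1:
  x = (-3 - (2)·0.0000) / (3) = -1.0000
  y = (-5 - (4)·1.0000) / (7) = -1.2857
Iteration 2:
  x = (-3 - (2)·-1.2857) / (3) = -0.1429
  y = (-5 - (4)·-1.0000) / (7) = -0.1429
Residual b − A·x = (-2.2855, -3.4281)

-2.2855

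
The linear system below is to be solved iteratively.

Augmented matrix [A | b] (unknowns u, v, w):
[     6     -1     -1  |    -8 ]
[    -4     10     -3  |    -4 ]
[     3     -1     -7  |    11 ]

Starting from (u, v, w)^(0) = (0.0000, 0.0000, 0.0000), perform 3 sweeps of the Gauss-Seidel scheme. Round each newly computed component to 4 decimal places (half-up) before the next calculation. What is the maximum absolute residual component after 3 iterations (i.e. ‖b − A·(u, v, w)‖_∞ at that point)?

Iteration 1:
  u = (-8 - (-1)·0.0000 - (-1)·0.0000) / (6) = -1.3333
  v = (-4 - (-4)·-1.3333 - (-3)·0.0000) / (10) = -0.9333
  w = (11 - (3)·-1.3333 - (-1)·-0.9333) / (-7) = -2.0095
Iteration 2:
  u = (-8 - (-1)·-0.9333 - (-1)·-2.0095) / (6) = -1.8238
  v = (-4 - (-4)·-1.8238 - (-3)·-2.0095) / (10) = -1.7324
  w = (11 - (3)·-1.8238 - (-1)·-1.7324) / (-7) = -2.1056
Iteration 3:
  u = (-8 - (-1)·-1.7324 - (-1)·-2.1056) / (6) = -1.9730
  v = (-4 - (-4)·-1.9730 - (-3)·-2.1056) / (10) = -1.8209
  w = (11 - (3)·-1.9730 - (-1)·-1.8209) / (-7) = -2.1569
Residual b − A·x = (-0.1398, -0.1537, -0.0002); ∞-norm = 0.1537

0.1537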